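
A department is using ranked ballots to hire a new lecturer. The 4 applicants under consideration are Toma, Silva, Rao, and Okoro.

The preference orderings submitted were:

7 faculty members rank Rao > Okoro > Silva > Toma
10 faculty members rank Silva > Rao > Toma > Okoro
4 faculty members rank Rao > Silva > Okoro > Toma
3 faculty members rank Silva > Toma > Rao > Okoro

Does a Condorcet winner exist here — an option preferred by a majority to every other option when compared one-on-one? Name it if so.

Silva

Head-to-head results (24 voters total):
Toma vs Silva: Silva wins 24–0.
Toma vs Rao: Rao wins 21–3.
Toma vs Okoro: Toma wins 13–11.
Silva vs Rao: Silva wins 13–11.
Silva vs Okoro: Silva wins 17–7.
Rao vs Okoro: Rao wins 24–0.
Silva beats each rival — Toma (24–0), Rao (13–11), Okoro (17–7) — so Silva is the Condorcet winner.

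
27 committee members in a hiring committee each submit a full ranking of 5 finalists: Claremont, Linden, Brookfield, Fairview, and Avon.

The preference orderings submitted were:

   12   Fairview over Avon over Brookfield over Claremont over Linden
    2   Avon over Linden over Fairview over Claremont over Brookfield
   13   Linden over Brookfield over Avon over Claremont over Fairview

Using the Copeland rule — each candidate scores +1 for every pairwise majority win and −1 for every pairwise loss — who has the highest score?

Pairwise results:
  Claremont vs Linden: Linden wins 15–12.
  Claremont vs Brookfield: Brookfield wins 25–2.
  Claremont vs Fairview: Fairview wins 14–13.
  Claremont vs Avon: Avon wins 27–0.
  Linden vs Brookfield: Linden wins 15–12.
  Linden vs Fairview: Linden wins 15–12.
  Linden vs Avon: Avon wins 14–13.
  Brookfield vs Fairview: Fairview wins 14–13.
  Brookfield vs Avon: Avon wins 14–13.
  Fairview vs Avon: Avon wins 15–12.
Copeland scores (wins − losses):
  Claremont: 0 − 4 = -4
  Linden: 3 − 1 = 2
  Brookfield: 1 − 3 = -2
  Fairview: 2 − 2 = 0
  Avon: 4 − 0 = 4
Avon has the best Copeland score.

Avon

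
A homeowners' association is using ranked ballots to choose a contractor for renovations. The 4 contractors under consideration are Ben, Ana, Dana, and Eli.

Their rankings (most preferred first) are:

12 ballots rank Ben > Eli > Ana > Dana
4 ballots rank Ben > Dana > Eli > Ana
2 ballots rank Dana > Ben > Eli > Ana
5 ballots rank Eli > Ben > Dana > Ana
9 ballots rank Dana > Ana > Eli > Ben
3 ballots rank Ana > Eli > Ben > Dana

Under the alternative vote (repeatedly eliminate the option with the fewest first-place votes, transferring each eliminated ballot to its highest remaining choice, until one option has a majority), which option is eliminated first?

Ana

Round 1: Ben 16, Dana 11, Eli 5, Ana 3. Ana has the fewest and is eliminated.
Round 2: Ben 16, Dana 11, Eli 8. Eli has the fewest and is eliminated.
Round 3: Ben 24, Dana 11. Ben has a majority.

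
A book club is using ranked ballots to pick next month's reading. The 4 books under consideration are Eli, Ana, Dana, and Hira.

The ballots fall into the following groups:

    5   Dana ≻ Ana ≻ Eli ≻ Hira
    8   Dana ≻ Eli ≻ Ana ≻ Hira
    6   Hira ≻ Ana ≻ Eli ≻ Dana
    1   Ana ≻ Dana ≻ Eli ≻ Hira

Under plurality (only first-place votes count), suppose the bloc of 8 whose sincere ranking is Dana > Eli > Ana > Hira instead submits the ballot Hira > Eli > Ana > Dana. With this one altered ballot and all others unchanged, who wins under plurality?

First-place totals with the altered ballot: Eli 0, Ana 1, Dana 5, Hira 14.
The switch changes the winner from Dana to Hira.

Hira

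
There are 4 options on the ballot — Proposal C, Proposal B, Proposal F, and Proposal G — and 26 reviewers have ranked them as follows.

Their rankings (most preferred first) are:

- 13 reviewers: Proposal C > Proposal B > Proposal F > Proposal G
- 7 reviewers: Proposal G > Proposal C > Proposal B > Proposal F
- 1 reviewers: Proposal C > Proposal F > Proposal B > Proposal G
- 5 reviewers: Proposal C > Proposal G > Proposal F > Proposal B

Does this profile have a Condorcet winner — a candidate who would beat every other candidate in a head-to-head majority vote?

Head-to-head results (26 voters total):
Proposal C vs Proposal B: Proposal C wins 26–0.
Proposal C vs Proposal F: Proposal C wins 26–0.
Proposal C vs Proposal G: Proposal C wins 19–7.
Proposal B vs Proposal F: Proposal B wins 20–6.
Proposal B vs Proposal G: Proposal B wins 14–12.
Proposal F vs Proposal G: Proposal F wins 14–12.
Proposal C beats each rival — Proposal B (26–0), Proposal F (26–0), Proposal G (19–7) — so Proposal C is the Condorcet winner.

Yes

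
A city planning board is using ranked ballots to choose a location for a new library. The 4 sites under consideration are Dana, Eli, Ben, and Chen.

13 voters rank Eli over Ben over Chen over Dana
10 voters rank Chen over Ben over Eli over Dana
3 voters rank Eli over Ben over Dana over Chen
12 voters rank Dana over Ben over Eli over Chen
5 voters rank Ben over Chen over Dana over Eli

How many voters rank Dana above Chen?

Ballots ranking Dana above Chen: 3+12 = 15.
Ballots ranking Chen above Dana: 13+10+5 = 28.
So 15 of 43 voters prefer Dana to Chen.

15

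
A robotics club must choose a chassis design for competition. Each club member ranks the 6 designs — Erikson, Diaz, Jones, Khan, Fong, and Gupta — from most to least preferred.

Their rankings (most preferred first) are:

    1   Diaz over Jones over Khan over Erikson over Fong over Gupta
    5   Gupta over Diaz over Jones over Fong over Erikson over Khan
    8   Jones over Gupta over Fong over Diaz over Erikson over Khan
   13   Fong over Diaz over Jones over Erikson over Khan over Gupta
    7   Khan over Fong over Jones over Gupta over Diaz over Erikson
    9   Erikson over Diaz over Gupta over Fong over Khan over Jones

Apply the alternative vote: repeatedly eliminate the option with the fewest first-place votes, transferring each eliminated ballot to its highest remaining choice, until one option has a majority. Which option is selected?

Fong

Round 1: Fong 13, Erikson 9, Jones 8, Khan 7, Gupta 5, Diaz 1. Diaz has the fewest and is eliminated.
Round 2: Fong 13, Erikson 9, Jones 9, Khan 7, Gupta 5. Gupta has the fewest and is eliminated.
Round 3: Jones 14, Fong 13, Erikson 9, Khan 7. Khan has the fewest and is eliminated.
Round 4: Fong 20, Jones 14, Erikson 9. Erikson has the fewest and is eliminated.
Round 5: Fong 29, Jones 14. Fong has a majority.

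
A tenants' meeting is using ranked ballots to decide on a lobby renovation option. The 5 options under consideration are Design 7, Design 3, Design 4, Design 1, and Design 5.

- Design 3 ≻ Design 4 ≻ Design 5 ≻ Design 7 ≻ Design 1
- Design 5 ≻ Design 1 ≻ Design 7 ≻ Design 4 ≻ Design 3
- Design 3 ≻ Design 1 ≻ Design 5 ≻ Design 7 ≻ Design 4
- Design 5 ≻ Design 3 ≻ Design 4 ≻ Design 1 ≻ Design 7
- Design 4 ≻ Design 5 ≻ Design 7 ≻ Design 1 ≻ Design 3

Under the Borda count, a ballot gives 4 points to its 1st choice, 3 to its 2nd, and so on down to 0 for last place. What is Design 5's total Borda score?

15

Borda scores:
  Design 7: 1 + 2 + 1 + 0 + 2 = 6
  Design 3: 4 + 0 + 4 + 3 + 0 = 11
  Design 4: 3 + 1 + 0 + 2 + 4 = 10
  Design 1: 0 + 3 + 3 + 1 + 1 = 8
  Design 5: 2 + 4 + 2 + 4 + 3 = 15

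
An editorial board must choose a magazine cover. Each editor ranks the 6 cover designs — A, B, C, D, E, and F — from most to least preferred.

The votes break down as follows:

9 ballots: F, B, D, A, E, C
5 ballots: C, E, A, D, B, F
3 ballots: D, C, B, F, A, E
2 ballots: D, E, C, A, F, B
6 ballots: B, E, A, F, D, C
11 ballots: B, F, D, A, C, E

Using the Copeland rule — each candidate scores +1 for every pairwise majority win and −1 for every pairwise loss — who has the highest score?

B

Pairwise results:
  A vs B: B wins 29–7.
  A vs C: A wins 26–10.
  A vs D: D wins 25–11.
  A vs E: A wins 23–13.
  A vs F: F wins 23–13.
  B vs C: B wins 26–10.
  B vs D: B wins 26–10.
  B vs E: B wins 29–7.
  B vs F: B wins 25–11.
  C vs D: D wins 31–5.
  C vs E: C wins 19–17.
  C vs F: F wins 26–10.
  D vs E: D wins 25–11.
  D vs F: F wins 26–10.
  E vs F: F wins 23–13.
Copeland scores (wins − losses):
  A: 2 − 3 = -1
  B: 5 − 0 = 5
  C: 1 − 4 = -3
  D: 3 − 2 = 1
  E: 0 − 5 = -5
  F: 4 − 1 = 3
B has the best Copeland score.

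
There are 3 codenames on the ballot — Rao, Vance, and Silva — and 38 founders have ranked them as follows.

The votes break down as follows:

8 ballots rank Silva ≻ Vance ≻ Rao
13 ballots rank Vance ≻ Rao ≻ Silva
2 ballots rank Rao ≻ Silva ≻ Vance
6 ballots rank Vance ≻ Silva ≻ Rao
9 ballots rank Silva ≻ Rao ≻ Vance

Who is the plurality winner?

First-place vote totals:
  Rao: 2
  Vance: 19
  Silva: 17
Vance has the most first-place votes.

Vance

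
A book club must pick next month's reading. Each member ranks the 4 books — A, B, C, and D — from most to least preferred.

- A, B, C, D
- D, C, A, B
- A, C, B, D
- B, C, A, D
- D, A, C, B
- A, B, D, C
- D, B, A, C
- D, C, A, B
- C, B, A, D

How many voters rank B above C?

4

Ballots ranking B above C: 4.
Ballots ranking C above B: 5.
So 4 of 9 voters prefer B to C.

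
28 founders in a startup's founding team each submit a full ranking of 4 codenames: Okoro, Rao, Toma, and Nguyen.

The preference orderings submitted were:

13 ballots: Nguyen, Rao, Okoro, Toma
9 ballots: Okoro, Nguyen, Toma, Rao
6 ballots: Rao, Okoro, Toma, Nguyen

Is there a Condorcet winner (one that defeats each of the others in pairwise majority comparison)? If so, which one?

Head-to-head results (28 voters total):
Okoro vs Rao: Rao wins 19–9.
Okoro vs Toma: Okoro wins 28–0.
Okoro vs Nguyen: Okoro wins 15–13.
Rao vs Toma: Rao wins 19–9.
Rao vs Nguyen: Nguyen wins 22–6.
Toma vs Nguyen: Nguyen wins 22–6.
No candidate beats all others: Okoro beats Nguyen beats Rao beats Okoro, a majority cycle.

There is no Condorcet winner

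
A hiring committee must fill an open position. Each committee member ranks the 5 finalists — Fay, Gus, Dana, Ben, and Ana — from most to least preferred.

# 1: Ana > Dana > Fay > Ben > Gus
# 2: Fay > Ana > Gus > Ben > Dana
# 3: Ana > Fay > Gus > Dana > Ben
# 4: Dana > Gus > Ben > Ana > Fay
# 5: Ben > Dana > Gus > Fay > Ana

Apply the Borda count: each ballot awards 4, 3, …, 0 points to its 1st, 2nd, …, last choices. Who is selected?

Ana

Borda scores:
  Fay: 2 + 4 + 3 + 0 + 1 = 10
  Gus: 0 + 2 + 2 + 3 + 2 = 9
  Dana: 3 + 0 + 1 + 4 + 3 = 11
  Ben: 1 + 1 + 0 + 2 + 4 = 8
  Ana: 4 + 3 + 4 + 1 + 0 = 12
Ana has the highest total.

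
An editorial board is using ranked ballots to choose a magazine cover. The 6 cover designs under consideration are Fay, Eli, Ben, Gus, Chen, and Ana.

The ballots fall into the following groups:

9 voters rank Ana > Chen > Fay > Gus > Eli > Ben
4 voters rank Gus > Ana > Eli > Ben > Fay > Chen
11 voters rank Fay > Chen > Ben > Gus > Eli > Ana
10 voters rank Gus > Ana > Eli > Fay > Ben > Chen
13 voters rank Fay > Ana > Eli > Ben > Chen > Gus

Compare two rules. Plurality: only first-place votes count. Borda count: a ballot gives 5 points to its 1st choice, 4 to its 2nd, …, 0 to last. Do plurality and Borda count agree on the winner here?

Yes

Plurality first-place counts: Fay 24, Eli 0, Ben 0, Gus 14, Chen 0, Ana 9 → Fay.
Borda totals: Fay 171, Eli 101, Ben 77, Gus 110, Chen 93, Ana 153 → Fay.
The two rules agree on Fay.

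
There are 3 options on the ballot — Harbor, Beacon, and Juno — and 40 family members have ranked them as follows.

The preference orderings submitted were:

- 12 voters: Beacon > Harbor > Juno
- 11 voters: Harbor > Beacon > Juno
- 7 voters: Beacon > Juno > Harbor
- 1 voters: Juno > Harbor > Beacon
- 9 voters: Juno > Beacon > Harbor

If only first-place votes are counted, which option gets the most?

First-place vote totals:
  Harbor: 11
  Beacon: 19
  Juno: 10
Beacon has the most first-place votes.

Beacon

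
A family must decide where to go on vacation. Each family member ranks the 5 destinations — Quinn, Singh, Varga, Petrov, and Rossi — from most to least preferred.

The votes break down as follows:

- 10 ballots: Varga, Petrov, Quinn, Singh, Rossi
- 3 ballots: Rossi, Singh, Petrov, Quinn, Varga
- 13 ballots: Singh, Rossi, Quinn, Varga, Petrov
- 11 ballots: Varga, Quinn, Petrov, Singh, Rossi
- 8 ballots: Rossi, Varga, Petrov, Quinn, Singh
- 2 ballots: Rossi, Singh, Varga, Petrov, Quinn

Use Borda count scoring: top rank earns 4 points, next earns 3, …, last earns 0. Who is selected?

Borda scores:
  Quinn: 10·2 + 3·1 + 13·2 + 11·3 + 8·1 + 2·0 = 90
  Singh: 10·1 + 3·3 + 13·4 + 11·1 + 8·0 + 2·3 = 88
  Varga: 10·4 + 3·0 + 13·1 + 11·4 + 8·3 + 2·2 = 125
  Petrov: 10·3 + 3·2 + 13·0 + 11·2 + 8·2 + 2·1 = 76
  Rossi: 10·0 + 3·4 + 13·3 + 11·0 + 8·4 + 2·4 = 91
Varga has the highest total.

Varga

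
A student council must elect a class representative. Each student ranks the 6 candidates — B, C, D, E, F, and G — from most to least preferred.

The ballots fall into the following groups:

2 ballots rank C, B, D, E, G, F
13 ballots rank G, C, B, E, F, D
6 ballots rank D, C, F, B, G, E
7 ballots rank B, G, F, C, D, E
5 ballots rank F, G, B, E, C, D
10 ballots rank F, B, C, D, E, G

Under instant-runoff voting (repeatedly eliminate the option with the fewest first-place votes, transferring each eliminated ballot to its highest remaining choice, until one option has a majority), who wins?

G

Round 1: F 15, G 13, B 7, D 6, C 2, E 0. E has the fewest and is eliminated.
Round 2: F 15, G 13, B 7, D 6, C 2. C has the fewest and is eliminated.
Round 3: F 15, G 13, B 9, D 6. D has the fewest and is eliminated.
Round 4: F 21, G 13, B 9. B has the fewest and is eliminated.
Round 5: G 22, F 21. G has a majority.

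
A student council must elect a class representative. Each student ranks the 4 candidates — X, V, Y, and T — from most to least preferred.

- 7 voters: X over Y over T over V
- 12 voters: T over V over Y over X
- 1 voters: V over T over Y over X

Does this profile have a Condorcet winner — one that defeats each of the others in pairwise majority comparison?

Head-to-head results (20 voters total):
X vs V: V wins 13–7.
X vs Y: Y wins 13–7.
X vs T: T wins 13–7.
V vs Y: V wins 13–7.
V vs T: T wins 19–1.
Y vs T: T wins 13–7.
T beats each rival — X (13–7), V (19–1), Y (13–7) — so T is the Condorcet winner.

Yes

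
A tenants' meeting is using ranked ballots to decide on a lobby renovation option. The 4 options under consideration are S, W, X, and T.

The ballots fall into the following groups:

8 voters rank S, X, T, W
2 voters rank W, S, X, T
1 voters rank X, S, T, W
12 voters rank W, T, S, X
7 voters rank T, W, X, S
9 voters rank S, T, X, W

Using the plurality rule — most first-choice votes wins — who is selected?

First-place vote totals:
  S: 17
  W: 14
  X: 1
  T: 7
S has the most first-place votes.

S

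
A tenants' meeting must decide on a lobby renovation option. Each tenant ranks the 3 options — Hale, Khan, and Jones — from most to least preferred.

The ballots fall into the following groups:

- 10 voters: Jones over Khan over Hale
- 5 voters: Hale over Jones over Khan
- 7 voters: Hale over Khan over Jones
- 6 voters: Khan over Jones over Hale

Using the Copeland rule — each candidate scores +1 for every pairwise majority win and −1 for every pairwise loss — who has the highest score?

Pairwise results:
  Hale vs Khan: Khan wins 16–12.
  Hale vs Jones: Jones wins 16–12.
  Khan vs Jones: Jones wins 15–13.
Copeland scores (wins − losses):
  Hale: 0 − 2 = -2
  Khan: 1 − 1 = 0
  Jones: 2 − 0 = 2
Jones has the best Copeland score.

Jones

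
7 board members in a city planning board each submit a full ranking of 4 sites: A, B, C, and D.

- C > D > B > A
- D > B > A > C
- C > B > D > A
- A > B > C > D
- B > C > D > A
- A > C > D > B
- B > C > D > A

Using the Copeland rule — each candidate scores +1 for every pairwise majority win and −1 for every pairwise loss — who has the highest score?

B

Pairwise results:
  A vs B: B wins 5–2.
  A vs C: C wins 4–3.
  A vs D: D wins 5–2.
  B vs C: B wins 4–3.
  B vs D: B wins 4–3.
  C vs D: C wins 6–1.
Copeland scores (wins − losses):
  A: 0 − 3 = -3
  B: 3 − 0 = 3
  C: 2 − 1 = 1
  D: 1 − 2 = -1
B has the best Copeland score.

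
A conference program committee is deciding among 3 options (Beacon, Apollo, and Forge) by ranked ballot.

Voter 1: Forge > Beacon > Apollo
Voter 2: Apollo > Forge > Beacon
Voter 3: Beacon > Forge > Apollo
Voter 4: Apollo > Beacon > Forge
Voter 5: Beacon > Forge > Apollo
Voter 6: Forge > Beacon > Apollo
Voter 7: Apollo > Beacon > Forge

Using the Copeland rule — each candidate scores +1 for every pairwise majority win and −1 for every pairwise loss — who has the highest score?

Beacon

Pairwise results:
  Beacon vs Apollo: Beacon wins 4–3.
  Beacon vs Forge: Beacon wins 4–3.
  Apollo vs Forge: Forge wins 4–3.
Copeland scores (wins − losses):
  Beacon: 2 − 0 = 2
  Apollo: 0 − 2 = -2
  Forge: 1 − 1 = 0
Beacon has the best Copeland score.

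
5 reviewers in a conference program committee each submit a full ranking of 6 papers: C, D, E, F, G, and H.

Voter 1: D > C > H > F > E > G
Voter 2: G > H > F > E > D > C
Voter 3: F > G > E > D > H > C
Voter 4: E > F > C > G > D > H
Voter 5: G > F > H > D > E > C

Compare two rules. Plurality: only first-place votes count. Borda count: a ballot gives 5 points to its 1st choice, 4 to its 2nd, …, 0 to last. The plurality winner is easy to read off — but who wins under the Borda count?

F

Plurality first-place counts: C 0, D 1, E 1, F 1, G 2, H 0 → G.
Borda totals: C 7, D 11, E 12, F 18, G 16, H 11 → F.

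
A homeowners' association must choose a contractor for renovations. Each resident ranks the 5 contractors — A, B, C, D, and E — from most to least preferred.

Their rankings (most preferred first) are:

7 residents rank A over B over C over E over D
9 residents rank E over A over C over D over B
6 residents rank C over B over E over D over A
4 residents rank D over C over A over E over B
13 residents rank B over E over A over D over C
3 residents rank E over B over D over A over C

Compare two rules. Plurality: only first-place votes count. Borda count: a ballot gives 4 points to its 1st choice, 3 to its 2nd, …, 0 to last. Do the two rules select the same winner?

Plurality first-place counts: A 7, B 13, C 6, D 4, E 12 → B.
Borda totals: A 92, B 100, C 68, D 50, E 110 → E.
The two rules disagree: plurality picks B, Borda picks E.

No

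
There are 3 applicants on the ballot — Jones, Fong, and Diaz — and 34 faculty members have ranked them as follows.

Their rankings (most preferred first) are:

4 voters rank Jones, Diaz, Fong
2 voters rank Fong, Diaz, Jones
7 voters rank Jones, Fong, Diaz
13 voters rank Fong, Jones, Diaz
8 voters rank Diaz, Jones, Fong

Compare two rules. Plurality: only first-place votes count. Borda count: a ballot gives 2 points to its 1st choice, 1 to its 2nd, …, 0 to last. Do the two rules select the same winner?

Plurality first-place counts: Jones 11, Fong 15, Diaz 8 → Fong.
Borda totals: Jones 43, Fong 37, Diaz 22 → Jones.
The two rules disagree: plurality picks Fong, Borda picks Jones.

No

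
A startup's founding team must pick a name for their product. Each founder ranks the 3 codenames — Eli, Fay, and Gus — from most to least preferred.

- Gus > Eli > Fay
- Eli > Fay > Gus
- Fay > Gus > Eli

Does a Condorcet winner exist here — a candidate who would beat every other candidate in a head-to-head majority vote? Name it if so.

Head-to-head results (3 voters total):
Eli vs Fay: Eli wins 2–1.
Eli vs Gus: Gus wins 2–1.
Fay vs Gus: Fay wins 2–1.
No candidate beats all others: Eli beats Fay beats Gus beats Eli, a majority cycle.

No Condorcet winner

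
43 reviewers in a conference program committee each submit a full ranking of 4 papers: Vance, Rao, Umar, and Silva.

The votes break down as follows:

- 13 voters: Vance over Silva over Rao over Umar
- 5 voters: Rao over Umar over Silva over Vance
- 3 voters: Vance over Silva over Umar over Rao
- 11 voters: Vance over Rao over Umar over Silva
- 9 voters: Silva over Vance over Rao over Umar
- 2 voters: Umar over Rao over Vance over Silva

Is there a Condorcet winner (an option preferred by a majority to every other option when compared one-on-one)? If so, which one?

Vance

Head-to-head results (43 voters total):
Vance vs Rao: Vance wins 36–7.
Vance vs Umar: Vance wins 36–7.
Vance vs Silva: Vance wins 29–14.
Rao vs Umar: Rao wins 38–5.
Rao vs Silva: Silva wins 25–18.
Umar vs Silva: Silva wins 25–18.
Vance beats each rival — Rao (36–7), Umar (36–7), Silva (29–14) — so Vance is the Condorcet winner.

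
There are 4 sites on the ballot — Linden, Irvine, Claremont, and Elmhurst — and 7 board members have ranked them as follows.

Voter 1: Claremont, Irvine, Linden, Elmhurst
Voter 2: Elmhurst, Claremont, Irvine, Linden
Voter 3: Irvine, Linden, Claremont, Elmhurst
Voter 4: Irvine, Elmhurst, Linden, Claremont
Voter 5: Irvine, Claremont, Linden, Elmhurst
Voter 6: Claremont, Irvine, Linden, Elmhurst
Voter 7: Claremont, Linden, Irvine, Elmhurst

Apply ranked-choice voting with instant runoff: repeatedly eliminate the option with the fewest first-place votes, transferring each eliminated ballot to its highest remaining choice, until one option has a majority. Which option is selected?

Claremont

Round 1: Irvine 3, Claremont 3, Elmhurst 1, Linden 0. Linden has the fewest and is eliminated.
Round 2: Irvine 3, Claremont 3, Elmhurst 1. Elmhurst has the fewest and is eliminated.
Round 3: Claremont 4, Irvine 3. Claremont has a majority.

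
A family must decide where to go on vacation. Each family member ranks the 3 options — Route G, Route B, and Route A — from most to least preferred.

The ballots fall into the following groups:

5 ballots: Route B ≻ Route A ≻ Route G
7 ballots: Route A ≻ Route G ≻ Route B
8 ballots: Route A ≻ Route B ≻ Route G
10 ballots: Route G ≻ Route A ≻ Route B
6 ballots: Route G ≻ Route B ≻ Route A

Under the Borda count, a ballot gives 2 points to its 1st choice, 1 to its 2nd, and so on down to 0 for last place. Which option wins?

Borda scores:
  Route G: 5·0 + 7·1 + 8·0 + 10·2 + 6·2 = 39
  Route B: 5·2 + 7·0 + 8·1 + 10·0 + 6·1 = 24
  Route A: 5·1 + 7·2 + 8·2 + 10·1 + 6·0 = 45
Route A has the highest total.

Route A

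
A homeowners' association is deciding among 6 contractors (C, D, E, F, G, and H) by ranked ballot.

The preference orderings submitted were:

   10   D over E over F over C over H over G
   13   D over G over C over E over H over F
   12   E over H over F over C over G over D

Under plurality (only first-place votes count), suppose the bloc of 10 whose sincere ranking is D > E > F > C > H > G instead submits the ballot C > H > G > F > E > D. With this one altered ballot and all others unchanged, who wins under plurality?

D

First-place totals with the altered ballot: C 10, D 13, E 12, F 0, G 0, H 0.
The winner is unchanged: still D.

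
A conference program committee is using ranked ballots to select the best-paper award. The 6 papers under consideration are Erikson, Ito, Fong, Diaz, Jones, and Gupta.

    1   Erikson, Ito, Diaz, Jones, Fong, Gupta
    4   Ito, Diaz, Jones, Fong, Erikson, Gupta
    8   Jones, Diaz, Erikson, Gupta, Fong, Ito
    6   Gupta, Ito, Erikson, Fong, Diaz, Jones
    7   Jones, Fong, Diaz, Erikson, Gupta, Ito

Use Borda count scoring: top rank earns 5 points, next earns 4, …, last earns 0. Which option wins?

Jones

Borda scores:
  Erikson: 5 + 4·1 + 8·3 + 6·3 + 7·2 = 65
  Ito: 4 + 4·5 + 8·0 + 6·4 + 7·0 = 48
  Fong: 1 + 4·2 + 8·1 + 6·2 + 7·4 = 57
  Diaz: 3 + 4·4 + 8·4 + 6·1 + 7·3 = 78
  Jones: 2 + 4·3 + 8·5 + 6·0 + 7·5 = 89
  Gupta: 0 + 4·0 + 8·2 + 6·5 + 7·1 = 53
Jones has the highest total.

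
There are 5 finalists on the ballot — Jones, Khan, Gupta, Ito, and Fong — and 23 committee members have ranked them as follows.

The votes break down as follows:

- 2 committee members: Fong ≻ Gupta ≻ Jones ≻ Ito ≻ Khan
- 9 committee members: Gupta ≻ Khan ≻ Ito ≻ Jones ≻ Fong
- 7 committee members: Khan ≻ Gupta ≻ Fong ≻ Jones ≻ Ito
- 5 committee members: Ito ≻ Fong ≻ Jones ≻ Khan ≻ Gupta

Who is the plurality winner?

First-place vote totals:
  Jones: 0
  Khan: 7
  Gupta: 9
  Ito: 5
  Fong: 2
Gupta has the most first-place votes.

Gupta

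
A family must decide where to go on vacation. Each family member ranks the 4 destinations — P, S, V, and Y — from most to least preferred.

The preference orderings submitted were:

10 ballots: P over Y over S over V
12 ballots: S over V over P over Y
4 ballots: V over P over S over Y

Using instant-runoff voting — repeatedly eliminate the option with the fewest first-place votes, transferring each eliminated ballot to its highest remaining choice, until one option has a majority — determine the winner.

P

Round 1: S 12, P 10, V 4, Y 0. Y has the fewest and is eliminated.
Round 2: S 12, P 10, V 4. V has the fewest and is eliminated.
Round 3: P 14, S 12. P has a majority.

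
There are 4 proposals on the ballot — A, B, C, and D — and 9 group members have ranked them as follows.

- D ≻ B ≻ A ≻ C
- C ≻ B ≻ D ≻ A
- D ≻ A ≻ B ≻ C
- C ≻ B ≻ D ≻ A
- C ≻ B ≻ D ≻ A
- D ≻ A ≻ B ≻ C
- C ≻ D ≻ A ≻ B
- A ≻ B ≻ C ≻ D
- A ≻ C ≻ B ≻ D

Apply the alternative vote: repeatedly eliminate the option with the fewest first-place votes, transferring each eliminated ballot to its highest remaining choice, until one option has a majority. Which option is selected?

C

Round 1: C 4, D 3, A 2, B 0. B has the fewest and is eliminated.
Round 2: C 4, D 3, A 2. A has the fewest and is eliminated.
Round 3: C 6, D 3. C has a majority.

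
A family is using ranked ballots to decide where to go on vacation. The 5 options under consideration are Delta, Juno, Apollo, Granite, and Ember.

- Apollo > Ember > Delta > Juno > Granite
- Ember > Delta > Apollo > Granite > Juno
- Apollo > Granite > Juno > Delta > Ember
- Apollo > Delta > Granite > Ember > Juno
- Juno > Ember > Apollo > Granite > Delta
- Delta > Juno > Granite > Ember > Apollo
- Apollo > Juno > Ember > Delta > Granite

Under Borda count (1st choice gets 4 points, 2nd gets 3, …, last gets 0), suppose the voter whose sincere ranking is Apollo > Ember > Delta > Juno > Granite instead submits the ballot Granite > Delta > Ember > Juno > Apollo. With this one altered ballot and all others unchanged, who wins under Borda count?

Apollo

Borda totals with the altered ballot: Delta 15, Juno 13, Apollo 16, Granite 13, Ember 13.
The winner is unchanged: still Apollo.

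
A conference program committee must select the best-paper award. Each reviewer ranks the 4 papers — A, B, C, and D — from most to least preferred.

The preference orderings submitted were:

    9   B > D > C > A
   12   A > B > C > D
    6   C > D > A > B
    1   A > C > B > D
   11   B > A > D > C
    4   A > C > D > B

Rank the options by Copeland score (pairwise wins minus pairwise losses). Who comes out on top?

Pairwise results:
  A vs B: A wins 23–20.
  A vs C: A wins 28–15.
  A vs D: A wins 28–15.
  B vs C: B wins 32–11.
  B vs D: B wins 33–10.
  C vs D: C wins 23–20.
Copeland scores (wins − losses):
  A: 3 − 0 = 3
  B: 2 − 1 = 1
  C: 1 − 2 = -1
  D: 0 − 3 = -3
A has the best Copeland score.

A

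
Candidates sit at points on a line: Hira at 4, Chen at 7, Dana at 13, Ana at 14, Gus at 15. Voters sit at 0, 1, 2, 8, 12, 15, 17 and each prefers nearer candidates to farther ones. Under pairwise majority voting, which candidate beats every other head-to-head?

Chen

With single-peaked preferences on a line, the Condorcet winner is the candidate closest to the median voter.
The median voter (position 8) is closest to Chen at 7.
Check: Chen vs Hira — voters closer to Chen: 4 of 7.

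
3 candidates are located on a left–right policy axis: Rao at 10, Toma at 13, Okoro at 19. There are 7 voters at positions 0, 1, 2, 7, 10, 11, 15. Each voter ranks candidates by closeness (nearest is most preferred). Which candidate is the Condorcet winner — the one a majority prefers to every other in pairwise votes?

With single-peaked preferences on a line, the Condorcet winner is the candidate closest to the median voter.
The median voter (position 7) is closest to Rao at 10.
Check: Rao vs Okoro — voters closer to Rao: 6 of 7.

Rao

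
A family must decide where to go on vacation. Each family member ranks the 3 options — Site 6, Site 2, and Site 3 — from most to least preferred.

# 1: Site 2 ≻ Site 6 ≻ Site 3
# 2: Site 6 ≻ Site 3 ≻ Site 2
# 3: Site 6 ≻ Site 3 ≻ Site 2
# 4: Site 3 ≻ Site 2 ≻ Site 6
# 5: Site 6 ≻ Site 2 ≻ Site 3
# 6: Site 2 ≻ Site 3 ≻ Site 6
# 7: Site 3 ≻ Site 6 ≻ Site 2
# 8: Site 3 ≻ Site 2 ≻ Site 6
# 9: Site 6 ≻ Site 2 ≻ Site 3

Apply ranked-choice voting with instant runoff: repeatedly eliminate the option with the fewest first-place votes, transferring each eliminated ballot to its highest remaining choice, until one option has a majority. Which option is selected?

Round 1: Site 6 4, Site 3 3, Site 2 2. Site 2 has the fewest and is eliminated.
Round 2: Site 6 5, Site 3 4. Site 6 has a majority.

Site 6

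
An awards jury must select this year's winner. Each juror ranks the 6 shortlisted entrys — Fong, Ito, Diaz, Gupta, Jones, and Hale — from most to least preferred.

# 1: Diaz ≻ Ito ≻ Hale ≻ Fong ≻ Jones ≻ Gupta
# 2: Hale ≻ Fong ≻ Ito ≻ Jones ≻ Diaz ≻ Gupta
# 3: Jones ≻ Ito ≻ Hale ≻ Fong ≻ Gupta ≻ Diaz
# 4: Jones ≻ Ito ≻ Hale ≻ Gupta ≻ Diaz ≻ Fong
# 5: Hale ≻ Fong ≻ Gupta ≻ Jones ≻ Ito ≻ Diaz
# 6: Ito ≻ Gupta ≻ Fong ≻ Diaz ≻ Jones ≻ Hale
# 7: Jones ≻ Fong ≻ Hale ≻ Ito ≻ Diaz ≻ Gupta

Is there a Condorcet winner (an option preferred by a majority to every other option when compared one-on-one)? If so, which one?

Head-to-head results (7 voters total):
Fong vs Ito: Ito wins 4–3.
Fong vs Diaz: Fong wins 5–2.
Fong vs Gupta: Fong wins 5–2.
Fong vs Jones: Fong wins 4–3.
Fong vs Hale: Hale wins 5–2.
Ito vs Diaz: Ito wins 6–1.
Ito vs Gupta: Ito wins 6–1.
Ito vs Jones: Jones wins 4–3.
Ito vs Hale: Ito wins 4–3.
Diaz vs Gupta: Gupta wins 4–3.
Diaz vs Jones: Jones wins 5–2.
Diaz vs Hale: Hale wins 5–2.
Gupta vs Jones: Jones wins 5–2.
Gupta vs Hale: Hale wins 6–1.
Jones vs Hale: Jones wins 4–3.
No candidate beats all others: Fong beats Jones beats Ito beats Fong, a majority cycle.

No Condorcet winner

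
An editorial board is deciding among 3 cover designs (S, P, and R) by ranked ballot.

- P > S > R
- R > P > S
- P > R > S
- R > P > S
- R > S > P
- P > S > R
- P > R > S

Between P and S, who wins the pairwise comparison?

Ballots ranking P above S: 6.
Ballots ranking S above P: 1.
P wins the head-to-head, 6–1.

P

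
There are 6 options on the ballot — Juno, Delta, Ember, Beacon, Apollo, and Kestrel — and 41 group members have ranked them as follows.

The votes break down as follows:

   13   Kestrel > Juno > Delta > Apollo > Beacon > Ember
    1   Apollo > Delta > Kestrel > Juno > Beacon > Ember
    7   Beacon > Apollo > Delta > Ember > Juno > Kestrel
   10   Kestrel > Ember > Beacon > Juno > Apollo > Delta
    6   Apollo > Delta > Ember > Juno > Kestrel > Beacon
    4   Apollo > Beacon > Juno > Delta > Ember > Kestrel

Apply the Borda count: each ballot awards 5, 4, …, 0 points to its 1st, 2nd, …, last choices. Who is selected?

Kestrel

Borda scores:
  Juno: 13·4 + 2 + 7·1 + 10·2 + 6·2 + 4·3 = 105
  Delta: 13·3 + 4 + 7·3 + 10·0 + 6·4 + 4·2 = 96
  Ember: 13·0 + 0 + 7·2 + 10·4 + 6·3 + 4·1 = 76
  Beacon: 13·1 + 1 + 7·5 + 10·3 + 6·0 + 4·4 = 95
  Apollo: 13·2 + 5 + 7·4 + 10·1 + 6·5 + 4·5 = 119
  Kestrel: 13·5 + 3 + 7·0 + 10·5 + 6·1 + 4·0 = 124
Kestrel has the highest total.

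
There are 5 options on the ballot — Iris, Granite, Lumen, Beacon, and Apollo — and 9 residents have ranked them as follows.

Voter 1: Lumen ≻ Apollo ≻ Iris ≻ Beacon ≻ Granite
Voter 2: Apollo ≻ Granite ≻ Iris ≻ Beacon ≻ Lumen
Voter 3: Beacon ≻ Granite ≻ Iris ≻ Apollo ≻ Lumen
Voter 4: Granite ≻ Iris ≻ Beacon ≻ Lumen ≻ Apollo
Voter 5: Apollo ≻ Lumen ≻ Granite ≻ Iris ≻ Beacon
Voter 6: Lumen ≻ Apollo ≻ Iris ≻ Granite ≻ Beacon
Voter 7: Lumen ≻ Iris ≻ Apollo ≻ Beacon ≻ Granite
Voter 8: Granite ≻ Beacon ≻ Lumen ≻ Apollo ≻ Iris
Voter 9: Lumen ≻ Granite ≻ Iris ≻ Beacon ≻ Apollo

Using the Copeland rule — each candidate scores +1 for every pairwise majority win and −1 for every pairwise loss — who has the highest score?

Pairwise results:
  Iris vs Granite: Granite wins 6–3.
  Iris vs Lumen: Lumen wins 6–3.
  Iris vs Beacon: Iris wins 7–2.
  Iris vs Apollo: Apollo wins 5–4.
  Granite vs Lumen: Lumen wins 5–4.
  Granite vs Beacon: Granite wins 6–3.
  Granite vs Apollo: Apollo wins 5–4.
  Lumen vs Beacon: Lumen wins 5–4.
  Lumen vs Apollo: Lumen wins 6–3.
  Beacon vs Apollo: Apollo wins 5–4.
Copeland scores (wins − losses):
  Iris: 1 − 3 = -2
  Granite: 2 − 2 = 0
  Lumen: 4 − 0 = 4
  Beacon: 0 − 4 = -4
  Apollo: 3 − 1 = 2
Lumen has the best Copeland score.

Lumen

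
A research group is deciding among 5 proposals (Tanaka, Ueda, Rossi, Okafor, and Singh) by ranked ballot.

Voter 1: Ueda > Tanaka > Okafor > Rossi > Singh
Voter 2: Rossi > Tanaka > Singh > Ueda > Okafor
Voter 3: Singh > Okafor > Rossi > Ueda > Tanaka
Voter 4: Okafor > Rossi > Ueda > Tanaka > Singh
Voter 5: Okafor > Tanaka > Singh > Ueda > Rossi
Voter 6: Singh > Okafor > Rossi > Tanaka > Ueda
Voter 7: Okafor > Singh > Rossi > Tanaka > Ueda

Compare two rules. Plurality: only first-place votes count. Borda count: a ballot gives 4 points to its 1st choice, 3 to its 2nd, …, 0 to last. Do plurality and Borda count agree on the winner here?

Plurality first-place counts: Tanaka 0, Ueda 1, Rossi 1, Okafor 3, Singh 2 → Okafor.
Borda totals: Tanaka 12, Ueda 9, Rossi 14, Okafor 20, Singh 15 → Okafor.
The two rules agree on Okafor.

Yes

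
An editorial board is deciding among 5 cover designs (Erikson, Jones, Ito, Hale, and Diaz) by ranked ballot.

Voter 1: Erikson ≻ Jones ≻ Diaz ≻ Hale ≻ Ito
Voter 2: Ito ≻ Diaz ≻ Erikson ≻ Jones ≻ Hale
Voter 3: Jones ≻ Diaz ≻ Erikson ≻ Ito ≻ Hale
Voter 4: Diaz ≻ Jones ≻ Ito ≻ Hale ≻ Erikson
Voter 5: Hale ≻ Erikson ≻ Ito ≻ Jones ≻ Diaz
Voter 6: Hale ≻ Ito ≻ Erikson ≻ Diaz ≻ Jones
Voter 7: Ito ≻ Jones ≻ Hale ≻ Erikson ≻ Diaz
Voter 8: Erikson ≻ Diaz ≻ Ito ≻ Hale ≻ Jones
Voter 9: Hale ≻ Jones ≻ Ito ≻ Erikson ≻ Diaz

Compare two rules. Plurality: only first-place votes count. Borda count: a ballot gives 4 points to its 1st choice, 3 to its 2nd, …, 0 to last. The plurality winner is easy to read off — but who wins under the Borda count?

Plurality first-place counts: Erikson 2, Jones 1, Ito 2, Hale 3, Diaz 1 → Hale.
Borda totals: Erikson 19, Jones 18, Ito 20, Hale 17, Diaz 16 → Ito.

Ito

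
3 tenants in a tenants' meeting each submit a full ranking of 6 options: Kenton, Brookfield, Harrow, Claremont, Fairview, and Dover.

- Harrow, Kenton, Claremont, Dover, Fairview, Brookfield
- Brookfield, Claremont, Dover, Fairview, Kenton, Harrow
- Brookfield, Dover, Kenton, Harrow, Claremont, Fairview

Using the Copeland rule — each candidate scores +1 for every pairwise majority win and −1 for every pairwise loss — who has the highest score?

Pairwise results:
  Kenton vs Brookfield: Brookfield wins 2–1.
  Kenton vs Harrow: Kenton wins 2–1.
  Kenton vs Claremont: Kenton wins 2–1.
  Kenton vs Fairview: Kenton wins 2–1.
  Kenton vs Dover: Dover wins 2–1.
  Brookfield vs Harrow: Brookfield wins 2–1.
  Brookfield vs Claremont: Brookfield wins 2–1.
  Brookfield vs Fairview: Brookfield wins 2–1.
  Brookfield vs Dover: Brookfield wins 2–1.
  Harrow vs Claremont: Harrow wins 2–1.
  Harrow vs Fairview: Harrow wins 2–1.
  Harrow vs Dover: Dover wins 2–1.
  Claremont vs Fairview: Claremont wins 3–0.
  Claremont vs Dover: Claremont wins 2–1.
  Fairview vs Dover: Dover wins 3–0.
Copeland scores (wins − losses):
  Kenton: 3 − 2 = 1
  Brookfield: 5 − 0 = 5
  Harrow: 2 − 3 = -1
  Claremont: 2 − 3 = -1
  Fairview: 0 − 5 = -5
  Dover: 3 − 2 = 1
Brookfield has the best Copeland score.

Brookfield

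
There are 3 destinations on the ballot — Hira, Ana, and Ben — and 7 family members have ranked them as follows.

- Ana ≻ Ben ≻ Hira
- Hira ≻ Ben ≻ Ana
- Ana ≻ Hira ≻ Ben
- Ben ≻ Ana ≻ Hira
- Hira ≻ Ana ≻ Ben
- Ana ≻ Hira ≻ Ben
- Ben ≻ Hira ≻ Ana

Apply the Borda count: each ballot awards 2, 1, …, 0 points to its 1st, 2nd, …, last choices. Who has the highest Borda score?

Ana

Borda scores:
  Hira: 0 + 2 + 1 + 0 + 2 + 1 + 1 = 7
  Ana: 2 + 0 + 2 + 1 + 1 + 2 + 0 = 8
  Ben: 1 + 1 + 0 + 2 + 0 + 0 + 2 = 6
Ana has the highest total.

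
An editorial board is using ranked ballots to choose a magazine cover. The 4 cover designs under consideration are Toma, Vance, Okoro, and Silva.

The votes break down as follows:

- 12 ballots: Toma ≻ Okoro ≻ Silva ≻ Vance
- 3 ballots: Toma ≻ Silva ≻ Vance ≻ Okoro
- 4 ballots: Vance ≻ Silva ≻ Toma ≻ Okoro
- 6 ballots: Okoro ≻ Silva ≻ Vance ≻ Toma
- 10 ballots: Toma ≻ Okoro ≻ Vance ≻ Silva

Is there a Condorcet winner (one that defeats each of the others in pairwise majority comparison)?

Yes

Head-to-head results (35 voters total):
Toma vs Vance: Toma wins 25–10.
Toma vs Okoro: Toma wins 29–6.
Toma vs Silva: Toma wins 25–10.
Vance vs Okoro: Okoro wins 28–7.
Vance vs Silva: Silva wins 21–14.
Okoro vs Silva: Okoro wins 28–7.
Toma beats each rival — Vance (25–10), Okoro (29–6), Silva (25–10) — so Toma is the Condorcet winner.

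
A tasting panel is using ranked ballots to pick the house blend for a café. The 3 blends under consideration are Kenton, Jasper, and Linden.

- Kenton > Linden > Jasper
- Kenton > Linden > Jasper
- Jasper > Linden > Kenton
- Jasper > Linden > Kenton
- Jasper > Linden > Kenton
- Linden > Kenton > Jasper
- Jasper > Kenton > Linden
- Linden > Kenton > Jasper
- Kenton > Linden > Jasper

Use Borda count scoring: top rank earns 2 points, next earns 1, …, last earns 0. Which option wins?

Linden

Borda scores:
  Kenton: 2 + 2 + 0 + 0 + 0 + 1 + 1 + 1 + 2 = 9
  Jasper: 0 + 0 + 2 + 2 + 2 + 0 + 2 + 0 + 0 = 8
  Linden: 1 + 1 + 1 + 1 + 1 + 2 + 0 + 2 + 1 = 10
Linden has the highest total.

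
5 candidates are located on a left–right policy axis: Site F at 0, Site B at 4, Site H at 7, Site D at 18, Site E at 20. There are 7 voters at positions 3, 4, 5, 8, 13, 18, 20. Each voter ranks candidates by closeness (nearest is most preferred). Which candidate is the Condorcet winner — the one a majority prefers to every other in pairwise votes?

With single-peaked preferences on a line, the Condorcet winner is the candidate closest to the median voter.
The median voter (position 8) is closest to Site H at 7.
Check: Site H vs Site D — voters closer to Site H: 4 of 7.

Site H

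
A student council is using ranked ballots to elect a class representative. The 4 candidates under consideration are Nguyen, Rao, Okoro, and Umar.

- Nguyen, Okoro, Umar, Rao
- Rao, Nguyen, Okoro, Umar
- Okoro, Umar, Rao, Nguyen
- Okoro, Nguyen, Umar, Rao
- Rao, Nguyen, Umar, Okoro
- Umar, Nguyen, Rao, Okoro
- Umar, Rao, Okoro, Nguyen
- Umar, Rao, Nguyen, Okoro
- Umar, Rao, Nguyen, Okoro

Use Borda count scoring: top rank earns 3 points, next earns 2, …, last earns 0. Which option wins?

Umar

Borda scores:
  Nguyen: 3 + 2 + 0 + 2 + 2 + 2 + 0 + 1 + 1 = 13
  Rao: 0 + 3 + 1 + 0 + 3 + 1 + 2 + 2 + 2 = 14
  Okoro: 2 + 1 + 3 + 3 + 0 + 0 + 1 + 0 + 0 = 10
  Umar: 1 + 0 + 2 + 1 + 1 + 3 + 3 + 3 + 3 = 17
Umar has the highest total.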